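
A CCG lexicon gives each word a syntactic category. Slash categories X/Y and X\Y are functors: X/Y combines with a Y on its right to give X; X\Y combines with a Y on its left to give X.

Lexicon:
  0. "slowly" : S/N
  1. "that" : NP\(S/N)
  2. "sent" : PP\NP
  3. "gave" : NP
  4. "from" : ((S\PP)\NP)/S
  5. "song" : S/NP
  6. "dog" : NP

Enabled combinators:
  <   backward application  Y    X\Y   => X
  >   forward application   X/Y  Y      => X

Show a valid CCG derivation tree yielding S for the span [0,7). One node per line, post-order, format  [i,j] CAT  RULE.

[0,1] S/N  lex  "slowly"
[1,2] NP\(S/N)  lex  "that"
[0,2] NP  <  k=1
[2,3] PP\NP  lex  "sent"
[0,3] PP  <  k=2
[3,4] NP  lex  "gave"
[4,5] ((S\PP)\NP)/S  lex  "from"
[5,6] S/NP  lex  "song"
[6,7] NP  lex  "dog"
[5,7] S  >  k=6
[4,7] (S\PP)\NP  >  k=5
[3,7] S\PP  <  k=4
[0,7] S  <  k=3

[0,7] S   <
  [0,3] PP   <
    [0,2] NP   <
      [0,1] "slowly" : S/N
      [1,2] "that" : NP\(S/N)
    [2,3] "sent" : PP\NP
  [3,7] S\PP   <
    [3,4] "gave" : NP
    [4,7] (S\PP)\NP   >
      [4,5] "from" : ((S\PP)\NP)/S
      [5,7] S   >
        [5,6] "song" : S/NP
        [6,7] "dog" : NP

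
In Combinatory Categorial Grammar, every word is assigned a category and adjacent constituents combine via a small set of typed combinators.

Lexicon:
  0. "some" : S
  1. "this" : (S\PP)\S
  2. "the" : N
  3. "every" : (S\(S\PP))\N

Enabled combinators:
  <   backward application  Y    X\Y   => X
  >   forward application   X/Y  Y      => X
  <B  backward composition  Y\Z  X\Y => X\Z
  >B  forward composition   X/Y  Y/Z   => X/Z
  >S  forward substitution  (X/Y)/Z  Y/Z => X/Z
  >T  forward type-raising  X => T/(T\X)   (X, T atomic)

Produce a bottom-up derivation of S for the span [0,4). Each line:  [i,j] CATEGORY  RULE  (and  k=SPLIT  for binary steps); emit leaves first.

[0,1] S  lex  "some"
[1,2] (S\PP)\S  lex  "this"
[0,2] S\PP  <  k=1
[2,3] N  lex  "the"
[3,4] (S\(S\PP))\N  lex  "every"
[2,4] S\(S\PP)  <  k=3
[0,4] S  <  k=2

[0,4] S   <
  [0,2] S\PP   <
    [0,1] "some" : S
    [1,2] "this" : (S\PP)\S
  [2,4] S\(S\PP)   <
    [2,3] "the" : N
    [3,4] "every" : (S\(S\PP))\N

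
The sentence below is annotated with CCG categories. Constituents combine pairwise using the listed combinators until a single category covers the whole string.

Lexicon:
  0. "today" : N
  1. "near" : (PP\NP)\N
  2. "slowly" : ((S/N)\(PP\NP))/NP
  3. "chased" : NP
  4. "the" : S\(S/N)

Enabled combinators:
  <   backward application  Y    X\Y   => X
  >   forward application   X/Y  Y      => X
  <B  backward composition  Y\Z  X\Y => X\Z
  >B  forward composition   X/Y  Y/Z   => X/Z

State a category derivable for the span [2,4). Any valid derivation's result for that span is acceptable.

(S/N)\(PP\NP)

[0,5] S   <
  [0,4] S/N   <
    [0,2] PP\NP   <
      [0,1] "today" : N
      [1,2] "near" : (PP\NP)\N
    [2,4] (S/N)\(PP\NP)   >
      [2,3] "slowly" : ((S/N)\(PP\NP))/NP
      [3,4] "chased" : NP
  [4,5] "the" : S\(S/N)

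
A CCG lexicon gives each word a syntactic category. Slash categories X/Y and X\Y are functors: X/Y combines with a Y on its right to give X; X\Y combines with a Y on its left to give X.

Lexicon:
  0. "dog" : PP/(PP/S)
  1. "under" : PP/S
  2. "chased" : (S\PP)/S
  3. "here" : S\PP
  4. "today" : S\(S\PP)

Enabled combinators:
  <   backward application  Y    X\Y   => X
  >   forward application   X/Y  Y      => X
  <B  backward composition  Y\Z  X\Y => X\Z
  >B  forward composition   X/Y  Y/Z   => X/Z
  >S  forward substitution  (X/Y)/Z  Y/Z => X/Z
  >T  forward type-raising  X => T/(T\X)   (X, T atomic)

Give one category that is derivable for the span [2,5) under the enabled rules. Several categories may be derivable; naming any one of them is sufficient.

[0,5] S   <
  [0,2] PP   >
    [0,1] "dog" : PP/(PP/S)
    [1,2] "under" : PP/S
  [2,5] S\PP   >
    [2,3] "chased" : (S\PP)/S
    [3,5] S   <
      [3,4] "here" : S\PP
      [4,5] "today" : S\(S\PP)

S\PP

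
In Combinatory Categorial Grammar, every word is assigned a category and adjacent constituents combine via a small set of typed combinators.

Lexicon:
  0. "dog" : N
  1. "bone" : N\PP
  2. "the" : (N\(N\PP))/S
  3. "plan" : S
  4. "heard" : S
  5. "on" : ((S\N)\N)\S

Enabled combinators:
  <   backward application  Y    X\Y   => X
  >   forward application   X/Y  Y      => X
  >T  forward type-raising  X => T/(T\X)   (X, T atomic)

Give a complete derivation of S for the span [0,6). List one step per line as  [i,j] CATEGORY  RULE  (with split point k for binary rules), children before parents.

[0,1] N  lex  "dog"
[1,2] N\PP  lex  "bone"
[2,3] (N\(N\PP))/S  lex  "the"
[3,4] S  lex  "plan"
[2,4] N\(N\PP)  >  k=3
[1,4] N  <  k=2
[4,5] S  lex  "heard"
[5,6] ((S\N)\N)\S  lex  "on"
[4,6] (S\N)\N  <  k=5
[1,6] S\N  <  k=4
[0,6] S  <  k=1

[0,6] S   <
  [0,1] "dog" : N
  [1,6] S\N   <
    [1,4] N   <
      [1,2] "bone" : N\PP
      [2,4] N\(N\PP)   >
        [2,3] "the" : (N\(N\PP))/S
        [3,4] "plan" : S
    [4,6] (S\N)\N   <
      [4,5] "heard" : S
      [5,6] "on" : ((S\N)\N)\S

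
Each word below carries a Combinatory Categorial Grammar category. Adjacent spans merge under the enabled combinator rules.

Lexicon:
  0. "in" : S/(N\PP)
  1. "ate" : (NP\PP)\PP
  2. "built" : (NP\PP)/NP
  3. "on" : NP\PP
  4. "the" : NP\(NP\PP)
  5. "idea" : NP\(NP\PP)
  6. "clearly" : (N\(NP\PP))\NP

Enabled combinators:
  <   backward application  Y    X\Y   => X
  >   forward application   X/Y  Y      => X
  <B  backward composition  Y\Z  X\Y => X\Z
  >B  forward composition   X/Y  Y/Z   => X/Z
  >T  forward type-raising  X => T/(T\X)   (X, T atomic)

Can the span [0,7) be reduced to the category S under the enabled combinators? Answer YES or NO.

YES

[0,7] S   >
  [0,1] "in" : S/(N\PP)
  [1,7] N\PP   <B
    [1,2] "ate" : (NP\PP)\PP
    [2,7] N\(NP\PP)   <
      [2,6] NP   <
        [2,5] NP\PP   >
          [2,3] "built" : (NP\PP)/NP
          [3,5] NP   <
            [3,4] "on" : NP\PP
            [4,5] "the" : NP\(NP\PP)
        [5,6] "idea" : NP\(NP\PP)
      [6,7] "clearly" : (N\(NP\PP))\NP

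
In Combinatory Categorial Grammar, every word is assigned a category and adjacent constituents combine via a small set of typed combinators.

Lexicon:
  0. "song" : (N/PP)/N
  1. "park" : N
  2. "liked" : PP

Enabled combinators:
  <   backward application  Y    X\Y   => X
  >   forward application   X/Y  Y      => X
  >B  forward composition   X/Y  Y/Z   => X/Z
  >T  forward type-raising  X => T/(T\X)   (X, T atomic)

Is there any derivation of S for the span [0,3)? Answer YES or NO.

(N/PP)/N N PP
CKY chart[0,3] = {N, N/(N\N), N/(PP\PP), NP/(NP\N), PP/(PP\N), S/(S\N)}; S ∉ chart

NO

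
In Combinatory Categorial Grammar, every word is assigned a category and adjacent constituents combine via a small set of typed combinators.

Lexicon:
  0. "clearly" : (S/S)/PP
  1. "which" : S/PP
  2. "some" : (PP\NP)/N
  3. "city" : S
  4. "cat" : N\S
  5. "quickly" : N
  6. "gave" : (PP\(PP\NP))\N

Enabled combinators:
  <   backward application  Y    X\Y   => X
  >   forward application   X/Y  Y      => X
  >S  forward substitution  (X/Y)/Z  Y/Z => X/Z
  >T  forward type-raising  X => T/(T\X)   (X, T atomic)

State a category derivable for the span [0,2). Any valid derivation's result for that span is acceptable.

S/PP

[0,7] S   >
  [0,2] S/PP   >S
    [0,1] "clearly" : (S/S)/PP
    [1,2] "which" : S/PP
  [2,7] PP   <
    [2,5] PP\NP   >
      [2,3] "some" : (PP\NP)/N
      [3,5] N   <
        [3,4] "city" : S
        [4,5] "cat" : N\S
    [5,7] PP\(PP\NP)   <
      [5,6] "quickly" : N
      [6,7] "gave" : (PP\(PP\NP))\N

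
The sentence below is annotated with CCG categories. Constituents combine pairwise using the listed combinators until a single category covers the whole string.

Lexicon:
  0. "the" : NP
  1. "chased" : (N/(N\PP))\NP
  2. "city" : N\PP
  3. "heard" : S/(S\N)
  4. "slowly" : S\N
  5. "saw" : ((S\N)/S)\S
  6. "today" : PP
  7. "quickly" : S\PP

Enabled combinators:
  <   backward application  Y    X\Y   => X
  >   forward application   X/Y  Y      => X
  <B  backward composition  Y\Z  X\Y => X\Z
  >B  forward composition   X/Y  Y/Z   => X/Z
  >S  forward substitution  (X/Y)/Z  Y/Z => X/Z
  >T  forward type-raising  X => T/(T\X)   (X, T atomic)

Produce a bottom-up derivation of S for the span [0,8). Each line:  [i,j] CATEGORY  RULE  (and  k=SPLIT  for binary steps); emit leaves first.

[0,8] S   <
  [0,3] N   >
    [0,2] N/(N\PP)   <
      [0,1] "the" : NP
      [1,2] "chased" : (N/(N\PP))\NP
    [2,3] "city" : N\PP
  [3,8] S\N   >
    [3,6] (S\N)/S   <
      [3,5] S   >
        [3,4] "heard" : S/(S\N)
        [4,5] "slowly" : S\N
      [5,6] "saw" : ((S\N)/S)\S
    [6,8] S   <
      [6,7] "today" : PP
      [7,8] "quickly" : S\PP

[0,1] NP  lex  "the"
[1,2] (N/(N\PP))\NP  lex  "chased"
[0,2] N/(N\PP)  <  k=1
[2,3] N\PP  lex  "city"
[0,3] N  >  k=2
[3,4] S/(S\N)  lex  "heard"
[4,5] S\N  lex  "slowly"
[3,5] S  >  k=4
[5,6] ((S\N)/S)\S  lex  "saw"
[3,6] (S\N)/S  <  k=5
[6,7] PP  lex  "today"
[7,8] S\PP  lex  "quickly"
[6,8] S  <  k=7
[3,8] S\N  >  k=6
[0,8] S  <  k=3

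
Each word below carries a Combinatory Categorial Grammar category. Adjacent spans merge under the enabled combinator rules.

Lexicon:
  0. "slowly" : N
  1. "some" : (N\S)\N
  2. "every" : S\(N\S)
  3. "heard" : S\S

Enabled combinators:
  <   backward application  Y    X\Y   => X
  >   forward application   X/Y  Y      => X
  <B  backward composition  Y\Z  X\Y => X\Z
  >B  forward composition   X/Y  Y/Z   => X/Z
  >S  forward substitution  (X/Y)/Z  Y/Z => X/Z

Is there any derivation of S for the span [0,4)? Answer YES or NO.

YES

[0,4] S   <
  [0,1] "slowly" : N
  [1,4] S\N   <B
    [1,3] S\N   <B
      [1,2] "some" : (N\S)\N
      [2,3] "every" : S\(N\S)
    [3,4] "heard" : S\S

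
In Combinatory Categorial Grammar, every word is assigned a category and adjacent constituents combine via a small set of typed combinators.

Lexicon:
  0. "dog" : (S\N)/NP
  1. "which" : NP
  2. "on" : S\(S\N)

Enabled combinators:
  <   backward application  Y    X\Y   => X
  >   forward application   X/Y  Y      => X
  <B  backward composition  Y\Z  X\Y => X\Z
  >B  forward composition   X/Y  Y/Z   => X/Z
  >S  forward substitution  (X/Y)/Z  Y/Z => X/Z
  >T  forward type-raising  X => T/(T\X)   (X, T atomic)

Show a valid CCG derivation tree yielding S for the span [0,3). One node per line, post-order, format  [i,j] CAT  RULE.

[0,1] (S\N)/NP  lex  "dog"
[1,2] NP  lex  "which"
[0,2] S\N  >  k=1
[2,3] S\(S\N)  lex  "on"
[0,3] S  <  k=2

[0,3] S   <
  [0,2] S\N   >
    [0,1] "dog" : (S\N)/NP
    [1,2] "which" : NP
  [2,3] "on" : S\(S\N)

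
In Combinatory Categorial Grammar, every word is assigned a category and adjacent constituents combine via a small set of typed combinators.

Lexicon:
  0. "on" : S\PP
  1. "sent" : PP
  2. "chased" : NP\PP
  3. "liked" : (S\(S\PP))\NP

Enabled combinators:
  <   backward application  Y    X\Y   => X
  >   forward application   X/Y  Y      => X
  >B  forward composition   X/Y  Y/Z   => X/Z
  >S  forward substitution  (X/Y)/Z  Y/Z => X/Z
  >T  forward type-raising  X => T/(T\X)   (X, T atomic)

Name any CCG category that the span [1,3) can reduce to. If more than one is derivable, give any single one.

NP

[0,4] S   <
  [0,1] "on" : S\PP
  [1,4] S\(S\PP)   <
    [1,3] NP   <
      [1,2] "sent" : PP
      [2,3] "chased" : NP\PP
    [3,4] "liked" : (S\(S\PP))\NP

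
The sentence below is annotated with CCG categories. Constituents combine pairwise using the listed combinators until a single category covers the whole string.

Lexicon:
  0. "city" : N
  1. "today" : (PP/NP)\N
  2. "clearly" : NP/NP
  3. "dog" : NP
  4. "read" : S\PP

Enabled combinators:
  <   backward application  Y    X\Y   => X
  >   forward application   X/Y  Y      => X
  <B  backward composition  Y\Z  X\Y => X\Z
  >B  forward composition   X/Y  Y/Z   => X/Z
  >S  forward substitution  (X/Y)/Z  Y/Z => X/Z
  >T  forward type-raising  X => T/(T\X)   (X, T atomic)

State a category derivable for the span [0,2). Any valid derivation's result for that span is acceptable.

[0,5] S   <
  [0,4] PP   >
    [0,3] PP/NP   >B
      [0,2] PP/NP   <
        [0,1] "city" : N
        [1,2] "today" : (PP/NP)\N
      [2,3] "clearly" : NP/NP
    [3,4] "dog" : NP
  [4,5] "read" : S\PP

PP/NP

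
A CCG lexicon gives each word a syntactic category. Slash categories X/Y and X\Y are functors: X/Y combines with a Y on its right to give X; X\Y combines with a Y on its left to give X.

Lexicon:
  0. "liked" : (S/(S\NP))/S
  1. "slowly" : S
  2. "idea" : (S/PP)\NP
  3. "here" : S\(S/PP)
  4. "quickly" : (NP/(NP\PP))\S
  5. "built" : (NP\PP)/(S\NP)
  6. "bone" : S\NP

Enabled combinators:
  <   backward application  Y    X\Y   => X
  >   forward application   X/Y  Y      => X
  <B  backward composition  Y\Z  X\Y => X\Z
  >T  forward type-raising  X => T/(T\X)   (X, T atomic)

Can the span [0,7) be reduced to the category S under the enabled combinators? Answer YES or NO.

NO

(S/(S\NP))/S S (S/PP)\NP S\(S/PP) (NP/(NP\PP))\S (NP\PP)/(S\NP) S\NP
CKY chart[0,7] = {N/(N\NP), NP, NP/(NP\NP), PP/(PP\NP), S/(S\NP)}; S ∉ chart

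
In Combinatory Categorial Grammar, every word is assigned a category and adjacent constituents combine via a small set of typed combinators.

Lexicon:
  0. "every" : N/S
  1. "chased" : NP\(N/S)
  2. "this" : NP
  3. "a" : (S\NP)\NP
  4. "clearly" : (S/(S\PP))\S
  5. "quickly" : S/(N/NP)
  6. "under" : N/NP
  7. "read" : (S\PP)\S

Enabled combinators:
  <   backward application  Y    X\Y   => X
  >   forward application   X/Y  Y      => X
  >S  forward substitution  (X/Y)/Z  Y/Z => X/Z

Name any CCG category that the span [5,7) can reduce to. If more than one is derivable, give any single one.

S

[0,8] S   >
  [0,5] S/(S\PP)   <
    [0,4] S   <
      [0,2] NP   <
        [0,1] "every" : N/S
        [1,2] "chased" : NP\(N/S)
      [2,4] S\NP   <
        [2,3] "this" : NP
        [3,4] "a" : (S\NP)\NP
    [4,5] "clearly" : (S/(S\PP))\S
  [5,8] S\PP   <
    [5,7] S   >
      [5,6] "quickly" : S/(N/NP)
      [6,7] "under" : N/NP
    [7,8] "read" : (S\PP)\S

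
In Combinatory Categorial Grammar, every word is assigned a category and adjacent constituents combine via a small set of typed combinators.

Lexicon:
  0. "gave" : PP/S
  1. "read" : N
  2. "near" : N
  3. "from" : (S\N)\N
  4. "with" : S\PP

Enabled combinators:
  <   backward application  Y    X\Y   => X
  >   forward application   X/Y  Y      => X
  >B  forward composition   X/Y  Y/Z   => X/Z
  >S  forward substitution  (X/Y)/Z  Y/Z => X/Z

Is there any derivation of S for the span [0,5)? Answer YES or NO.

YES

[0,5] S   <
  [0,4] PP   >
    [0,1] "gave" : PP/S
    [1,4] S   <
      [1,2] "read" : N
      [2,4] S\N   <
        [2,3] "near" : N
        [3,4] "from" : (S\N)\N
  [4,5] "with" : S\PP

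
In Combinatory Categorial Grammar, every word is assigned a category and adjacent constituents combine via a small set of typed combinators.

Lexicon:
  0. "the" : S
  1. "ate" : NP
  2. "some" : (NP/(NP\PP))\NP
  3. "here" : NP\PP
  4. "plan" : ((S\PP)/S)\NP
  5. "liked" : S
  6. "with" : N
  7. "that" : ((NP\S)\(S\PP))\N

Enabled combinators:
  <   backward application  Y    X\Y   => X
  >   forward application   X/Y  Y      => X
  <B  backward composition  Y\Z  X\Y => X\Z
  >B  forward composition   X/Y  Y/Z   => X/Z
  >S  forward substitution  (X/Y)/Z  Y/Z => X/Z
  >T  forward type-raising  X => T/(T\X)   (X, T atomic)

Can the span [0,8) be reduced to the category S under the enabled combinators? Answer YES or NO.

S NP (NP/(NP\PP))\NP NP\PP ((S\PP)/S)\NP S N ((NP\S)\(S\PP))\N
CKY chart[0,8] = {N/(N\NP), NP, NP/(NP\NP), PP/(PP\NP), S/(S\NP)}; S ∉ chart

NO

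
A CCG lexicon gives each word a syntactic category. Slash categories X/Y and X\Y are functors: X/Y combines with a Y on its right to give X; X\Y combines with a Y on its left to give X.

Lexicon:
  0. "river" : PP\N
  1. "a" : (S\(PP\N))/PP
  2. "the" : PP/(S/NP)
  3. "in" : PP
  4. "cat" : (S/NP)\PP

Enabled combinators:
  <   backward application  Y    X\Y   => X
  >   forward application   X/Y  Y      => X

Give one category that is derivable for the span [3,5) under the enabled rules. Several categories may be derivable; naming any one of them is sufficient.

S/NP

[0,5] S   <
  [0,1] "river" : PP\N
  [1,5] S\(PP\N)   >
    [1,2] "a" : (S\(PP\N))/PP
    [2,5] PP   >
      [2,3] "the" : PP/(S/NP)
      [3,5] S/NP   <
        [3,4] "in" : PP
        [4,5] "cat" : (S/NP)\PP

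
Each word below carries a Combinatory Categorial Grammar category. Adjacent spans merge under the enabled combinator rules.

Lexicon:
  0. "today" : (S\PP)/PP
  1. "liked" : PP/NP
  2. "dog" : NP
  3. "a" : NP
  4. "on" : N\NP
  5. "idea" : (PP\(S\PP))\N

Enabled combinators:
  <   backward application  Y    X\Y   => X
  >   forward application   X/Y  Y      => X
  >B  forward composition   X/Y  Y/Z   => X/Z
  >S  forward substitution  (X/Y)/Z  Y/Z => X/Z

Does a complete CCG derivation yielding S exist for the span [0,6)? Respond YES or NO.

(S\PP)/PP PP/NP NP NP N\NP (PP\(S\PP))\N
CKY chart[0,6] = {PP}; S ∉ chart

NO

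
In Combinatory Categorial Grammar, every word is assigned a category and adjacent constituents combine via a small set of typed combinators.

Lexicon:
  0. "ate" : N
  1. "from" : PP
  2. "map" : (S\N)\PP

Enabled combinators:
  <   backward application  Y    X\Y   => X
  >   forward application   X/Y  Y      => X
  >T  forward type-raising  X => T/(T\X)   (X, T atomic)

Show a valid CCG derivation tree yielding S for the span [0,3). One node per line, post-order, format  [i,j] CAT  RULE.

[0,3] S   <
  [0,1] "ate" : N
  [1,3] S\N   <
    [1,2] "from" : PP
    [2,3] "map" : (S\N)\PP

[0,1] N  lex  "ate"
[1,2] PP  lex  "from"
[2,3] (S\N)\PP  lex  "map"
[1,3] S\N  <  k=2
[0,3] S  <  k=1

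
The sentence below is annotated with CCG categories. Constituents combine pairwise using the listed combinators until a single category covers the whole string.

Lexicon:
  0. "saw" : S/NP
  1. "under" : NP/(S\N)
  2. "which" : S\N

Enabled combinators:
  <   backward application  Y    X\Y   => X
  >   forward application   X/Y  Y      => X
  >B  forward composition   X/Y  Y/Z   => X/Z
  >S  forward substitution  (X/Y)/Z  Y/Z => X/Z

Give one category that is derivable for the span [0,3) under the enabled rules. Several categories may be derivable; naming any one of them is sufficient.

S

[0,3] S   >
  [0,1] "saw" : S/NP
  [1,3] NP   >
    [1,2] "under" : NP/(S\N)
    [2,3] "which" : S\N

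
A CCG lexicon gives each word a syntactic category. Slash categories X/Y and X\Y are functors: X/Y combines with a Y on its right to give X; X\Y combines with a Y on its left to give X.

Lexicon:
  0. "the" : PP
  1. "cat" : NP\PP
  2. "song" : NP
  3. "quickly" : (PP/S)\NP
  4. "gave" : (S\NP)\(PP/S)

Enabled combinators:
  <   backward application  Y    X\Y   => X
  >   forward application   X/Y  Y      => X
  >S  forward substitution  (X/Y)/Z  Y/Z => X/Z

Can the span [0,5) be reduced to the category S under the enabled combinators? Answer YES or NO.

YES

[0,5] S   <
  [0,2] NP   <
    [0,1] "the" : PP
    [1,2] "cat" : NP\PP
  [2,5] S\NP   <
    [2,4] PP/S   <
      [2,3] "song" : NP
      [3,4] "quickly" : (PP/S)\NP
    [4,5] "gave" : (S\NP)\(PP/S)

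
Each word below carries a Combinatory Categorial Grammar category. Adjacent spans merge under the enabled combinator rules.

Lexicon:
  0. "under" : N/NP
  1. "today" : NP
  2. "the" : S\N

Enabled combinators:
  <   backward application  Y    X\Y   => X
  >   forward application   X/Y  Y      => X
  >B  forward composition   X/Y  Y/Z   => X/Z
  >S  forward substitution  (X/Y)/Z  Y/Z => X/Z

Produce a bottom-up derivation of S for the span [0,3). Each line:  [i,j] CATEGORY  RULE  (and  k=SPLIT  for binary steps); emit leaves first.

[0,1] N/NP  lex  "under"
[1,2] NP  lex  "today"
[0,2] N  >  k=1
[2,3] S\N  lex  "the"
[0,3] S  <  k=2

[0,3] S   <
  [0,2] N   >
    [0,1] "under" : N/NP
    [1,2] "today" : NP
  [2,3] "the" : S\N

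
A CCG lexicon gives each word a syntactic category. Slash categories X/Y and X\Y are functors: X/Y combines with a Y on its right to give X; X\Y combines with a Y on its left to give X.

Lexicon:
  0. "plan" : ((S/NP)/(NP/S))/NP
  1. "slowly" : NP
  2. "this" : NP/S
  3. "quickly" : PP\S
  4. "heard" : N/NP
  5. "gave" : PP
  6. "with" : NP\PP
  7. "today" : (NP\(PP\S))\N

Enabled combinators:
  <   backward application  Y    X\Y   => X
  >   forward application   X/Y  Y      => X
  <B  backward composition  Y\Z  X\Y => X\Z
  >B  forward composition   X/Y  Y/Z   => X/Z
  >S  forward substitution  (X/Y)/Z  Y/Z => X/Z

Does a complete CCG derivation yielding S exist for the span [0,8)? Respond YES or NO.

[0,8] S   >
  [0,3] S/NP   >
    [0,2] (S/NP)/(NP/S)   >
      [0,1] "plan" : ((S/NP)/(NP/S))/NP
      [1,2] "slowly" : NP
    [2,3] "this" : NP/S
  [3,8] NP   <
    [3,4] "quickly" : PP\S
    [4,8] NP\(PP\S)   <
      [4,7] N   >
        [4,5] "heard" : N/NP
        [5,7] NP   <
          [5,6] "gave" : PP
          [6,7] "with" : NP\PP
      [7,8] "today" : (NP\(PP\S))\N

YES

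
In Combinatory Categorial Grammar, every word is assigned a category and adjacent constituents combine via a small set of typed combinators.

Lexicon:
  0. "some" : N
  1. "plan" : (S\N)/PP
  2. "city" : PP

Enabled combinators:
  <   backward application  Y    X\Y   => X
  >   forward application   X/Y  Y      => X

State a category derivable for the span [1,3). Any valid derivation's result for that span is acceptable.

[0,3] S   <
  [0,1] "some" : N
  [1,3] S\N   >
    [1,2] "plan" : (S\N)/PP
    [2,3] "city" : PP

S\N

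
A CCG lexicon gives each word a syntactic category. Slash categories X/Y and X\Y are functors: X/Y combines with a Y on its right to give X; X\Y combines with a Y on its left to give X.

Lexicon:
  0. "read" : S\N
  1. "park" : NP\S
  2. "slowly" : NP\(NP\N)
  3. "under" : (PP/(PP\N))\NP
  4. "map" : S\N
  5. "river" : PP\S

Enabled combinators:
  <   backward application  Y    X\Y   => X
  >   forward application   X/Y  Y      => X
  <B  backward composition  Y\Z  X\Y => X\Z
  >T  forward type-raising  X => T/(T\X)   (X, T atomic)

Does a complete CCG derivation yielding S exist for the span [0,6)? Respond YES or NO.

S\N NP\S NP\(NP\N) (PP/(PP\N))\NP S\N PP\S
CKY chart[0,6] = {N/(N\PP), NP/(NP\PP), PP, PP/(PP\PP), S/(S\PP)}; S ∉ chart

NO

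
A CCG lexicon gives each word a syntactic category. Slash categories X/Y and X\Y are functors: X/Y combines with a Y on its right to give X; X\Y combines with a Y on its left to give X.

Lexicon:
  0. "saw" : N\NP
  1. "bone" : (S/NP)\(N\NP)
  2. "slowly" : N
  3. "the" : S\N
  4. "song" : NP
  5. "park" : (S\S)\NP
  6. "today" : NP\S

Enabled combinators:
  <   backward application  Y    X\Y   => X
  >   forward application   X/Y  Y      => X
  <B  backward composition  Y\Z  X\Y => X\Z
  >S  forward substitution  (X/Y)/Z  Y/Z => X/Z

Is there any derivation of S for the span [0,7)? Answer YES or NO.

YES

[0,7] S   >
  [0,2] S/NP   <
    [0,1] "saw" : N\NP
    [1,2] "bone" : (S/NP)\(N\NP)
  [2,7] NP   <
    [2,4] S   <
      [2,3] "slowly" : N
      [3,4] "the" : S\N
    [4,7] NP\S   <B
      [4,6] S\S   <
        [4,5] "song" : NP
        [5,6] "park" : (S\S)\NP
      [6,7] "today" : NP\S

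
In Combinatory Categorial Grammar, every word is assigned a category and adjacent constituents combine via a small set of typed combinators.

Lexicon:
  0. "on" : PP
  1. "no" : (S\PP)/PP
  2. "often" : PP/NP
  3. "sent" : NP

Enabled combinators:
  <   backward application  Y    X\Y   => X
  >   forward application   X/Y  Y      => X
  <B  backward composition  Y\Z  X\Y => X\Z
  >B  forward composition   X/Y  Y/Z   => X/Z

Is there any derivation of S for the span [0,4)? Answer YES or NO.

YES

[0,4] S   <
  [0,1] "on" : PP
  [1,4] S\PP   >
    [1,2] "no" : (S\PP)/PP
    [2,4] PP   >
      [2,3] "often" : PP/NP
      [3,4] "sent" : NP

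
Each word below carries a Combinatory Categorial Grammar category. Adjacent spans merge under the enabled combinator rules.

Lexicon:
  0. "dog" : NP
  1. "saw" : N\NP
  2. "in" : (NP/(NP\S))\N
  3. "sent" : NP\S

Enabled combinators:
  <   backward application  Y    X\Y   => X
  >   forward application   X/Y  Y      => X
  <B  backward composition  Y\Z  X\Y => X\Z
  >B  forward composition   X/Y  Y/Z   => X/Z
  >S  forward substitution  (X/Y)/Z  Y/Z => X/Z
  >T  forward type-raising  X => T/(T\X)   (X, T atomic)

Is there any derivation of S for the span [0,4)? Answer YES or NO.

NO

NP N\NP (NP/(NP\S))\N NP\S
CKY chart[0,4] = {N/(N\NP), NP, NP/(NP\NP), PP/(PP\NP), S/(S\NP)}; S ∉ chart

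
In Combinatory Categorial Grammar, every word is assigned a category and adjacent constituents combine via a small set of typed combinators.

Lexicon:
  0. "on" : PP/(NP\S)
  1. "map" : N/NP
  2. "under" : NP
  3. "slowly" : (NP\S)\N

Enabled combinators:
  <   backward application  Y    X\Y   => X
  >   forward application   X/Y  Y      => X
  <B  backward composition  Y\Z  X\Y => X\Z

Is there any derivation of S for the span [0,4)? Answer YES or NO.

PP/(NP\S) N/NP NP (NP\S)\N
CKY chart[0,4] = {PP}; S ∉ chart

NO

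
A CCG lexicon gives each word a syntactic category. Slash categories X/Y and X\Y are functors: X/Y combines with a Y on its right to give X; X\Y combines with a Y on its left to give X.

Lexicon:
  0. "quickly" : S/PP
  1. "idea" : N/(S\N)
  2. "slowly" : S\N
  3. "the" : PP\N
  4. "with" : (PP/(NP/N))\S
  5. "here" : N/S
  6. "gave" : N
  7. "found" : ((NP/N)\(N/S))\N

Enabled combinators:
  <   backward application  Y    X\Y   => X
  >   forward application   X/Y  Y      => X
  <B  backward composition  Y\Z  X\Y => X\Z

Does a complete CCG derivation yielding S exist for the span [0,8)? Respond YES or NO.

S/PP N/(S\N) S\N PP\N (PP/(NP/N))\S N/S N ((NP/N)\(N/S))\N
CKY chart[0,8] = {PP}; S ∉ chart

NO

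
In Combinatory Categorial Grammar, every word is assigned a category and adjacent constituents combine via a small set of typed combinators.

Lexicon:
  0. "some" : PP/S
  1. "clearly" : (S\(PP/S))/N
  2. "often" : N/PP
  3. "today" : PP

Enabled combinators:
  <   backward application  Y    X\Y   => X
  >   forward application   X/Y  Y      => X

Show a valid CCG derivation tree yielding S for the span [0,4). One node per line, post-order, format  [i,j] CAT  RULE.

[0,1] PP/S  lex  "some"
[1,2] (S\(PP/S))/N  lex  "clearly"
[2,3] N/PP  lex  "often"
[3,4] PP  lex  "today"
[2,4] N  >  k=3
[1,4] S\(PP/S)  >  k=2
[0,4] S  <  k=1

[0,4] S   <
  [0,1] "some" : PP/S
  [1,4] S\(PP/S)   >
    [1,2] "clearly" : (S\(PP/S))/N
    [2,4] N   >
      [2,3] "often" : N/PP
      [3,4] "today" : PP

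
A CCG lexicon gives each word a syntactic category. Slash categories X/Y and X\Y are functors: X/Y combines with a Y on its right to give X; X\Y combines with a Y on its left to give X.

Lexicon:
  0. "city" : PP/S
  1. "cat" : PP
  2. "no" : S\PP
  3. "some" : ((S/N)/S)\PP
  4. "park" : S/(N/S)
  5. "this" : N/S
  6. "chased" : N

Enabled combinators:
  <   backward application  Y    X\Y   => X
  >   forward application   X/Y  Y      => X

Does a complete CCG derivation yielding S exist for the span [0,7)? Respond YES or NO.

[0,7] S   >
  [0,6] S/N   >
    [0,4] (S/N)/S   <
      [0,3] PP   >
        [0,1] "city" : PP/S
        [1,3] S   <
          [1,2] "cat" : PP
          [2,3] "no" : S\PP
      [3,4] "some" : ((S/N)/S)\PP
    [4,6] S   >
      [4,5] "park" : S/(N/S)
      [5,6] "this" : N/S
  [6,7] "chased" : N

YES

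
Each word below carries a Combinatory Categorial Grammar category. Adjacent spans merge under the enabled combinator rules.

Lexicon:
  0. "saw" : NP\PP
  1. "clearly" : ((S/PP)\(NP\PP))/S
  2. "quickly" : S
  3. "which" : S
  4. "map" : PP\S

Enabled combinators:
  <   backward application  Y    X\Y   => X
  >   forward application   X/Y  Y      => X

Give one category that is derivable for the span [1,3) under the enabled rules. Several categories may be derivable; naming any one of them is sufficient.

[0,5] S   >
  [0,3] S/PP   <
    [0,1] "saw" : NP\PP
    [1,3] (S/PP)\(NP\PP)   >
      [1,2] "clearly" : ((S/PP)\(NP\PP))/S
      [2,3] "quickly" : S
  [3,5] PP   <
    [3,4] "which" : S
    [4,5] "map" : PP\S

(S/PP)\(NP\PP)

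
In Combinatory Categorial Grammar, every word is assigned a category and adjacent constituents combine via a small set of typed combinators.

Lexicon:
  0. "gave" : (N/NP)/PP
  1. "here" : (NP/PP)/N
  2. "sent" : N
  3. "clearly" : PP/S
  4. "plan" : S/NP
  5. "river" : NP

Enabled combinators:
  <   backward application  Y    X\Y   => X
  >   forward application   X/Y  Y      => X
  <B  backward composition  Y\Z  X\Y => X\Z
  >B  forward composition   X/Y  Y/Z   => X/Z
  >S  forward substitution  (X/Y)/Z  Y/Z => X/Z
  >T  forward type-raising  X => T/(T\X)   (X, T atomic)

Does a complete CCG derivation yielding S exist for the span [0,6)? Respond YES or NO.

NO

(N/NP)/PP (NP/PP)/N N PP/S S/NP NP
CKY chart[0,6] = {(N/NP)/(PP\NP), N, N/(NP\NP), N/(N\N), N/(PP\PP), N/(S\S), NP/(NP\N), PP/(PP\N), S/(S\N)}; S ∉ chart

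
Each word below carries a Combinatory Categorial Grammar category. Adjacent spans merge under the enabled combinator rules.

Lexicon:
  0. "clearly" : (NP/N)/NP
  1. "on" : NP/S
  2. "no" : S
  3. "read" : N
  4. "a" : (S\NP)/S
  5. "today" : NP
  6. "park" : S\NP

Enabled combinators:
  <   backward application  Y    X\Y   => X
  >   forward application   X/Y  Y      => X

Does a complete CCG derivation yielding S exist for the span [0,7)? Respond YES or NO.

YES

[0,7] S   <
  [0,4] NP   >
    [0,3] NP/N   >
      [0,1] "clearly" : (NP/N)/NP
      [1,3] NP   >
        [1,2] "on" : NP/S
        [2,3] "no" : S
    [3,4] "read" : N
  [4,7] S\NP   >
    [4,5] "a" : (S\NP)/S
    [5,7] S   <
      [5,6] "today" : NP
      [6,7] "park" : S\NP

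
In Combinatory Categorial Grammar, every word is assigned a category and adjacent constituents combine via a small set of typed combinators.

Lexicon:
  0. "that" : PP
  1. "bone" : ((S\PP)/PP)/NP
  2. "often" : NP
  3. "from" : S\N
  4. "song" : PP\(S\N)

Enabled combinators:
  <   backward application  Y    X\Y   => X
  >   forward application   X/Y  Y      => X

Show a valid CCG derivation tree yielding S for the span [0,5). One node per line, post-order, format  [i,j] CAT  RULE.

[0,1] PP  lex  "that"
[1,2] ((S\PP)/PP)/NP  lex  "bone"
[2,3] NP  lex  "often"
[1,3] (S\PP)/PP  >  k=2
[3,4] S\N  lex  "from"
[4,5] PP\(S\N)  lex  "song"
[3,5] PP  <  k=4
[1,5] S\PP  >  k=3
[0,5] S  <  k=1

[0,5] S   <
  [0,1] "that" : PP
  [1,5] S\PP   >
    [1,3] (S\PP)/PP   >
      [1,2] "bone" : ((S\PP)/PP)/NP
      [2,3] "often" : NP
    [3,5] PP   <
      [3,4] "from" : S\N
      [4,5] "song" : PP\(S\N)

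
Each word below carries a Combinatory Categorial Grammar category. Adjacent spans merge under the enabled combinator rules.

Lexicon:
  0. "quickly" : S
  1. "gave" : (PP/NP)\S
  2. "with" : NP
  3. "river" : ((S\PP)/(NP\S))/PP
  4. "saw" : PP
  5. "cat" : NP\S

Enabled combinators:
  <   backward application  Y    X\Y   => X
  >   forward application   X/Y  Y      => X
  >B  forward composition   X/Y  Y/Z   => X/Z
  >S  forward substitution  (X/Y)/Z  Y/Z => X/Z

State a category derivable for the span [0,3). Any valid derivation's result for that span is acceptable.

PP

[0,6] S   <
  [0,3] PP   >
    [0,2] PP/NP   <
      [0,1] "quickly" : S
      [1,2] "gave" : (PP/NP)\S
    [2,3] "with" : NP
  [3,6] S\PP   >
    [3,5] (S\PP)/(NP\S)   >
      [3,4] "river" : ((S\PP)/(NP\S))/PP
      [4,5] "saw" : PP
    [5,6] "cat" : NP\S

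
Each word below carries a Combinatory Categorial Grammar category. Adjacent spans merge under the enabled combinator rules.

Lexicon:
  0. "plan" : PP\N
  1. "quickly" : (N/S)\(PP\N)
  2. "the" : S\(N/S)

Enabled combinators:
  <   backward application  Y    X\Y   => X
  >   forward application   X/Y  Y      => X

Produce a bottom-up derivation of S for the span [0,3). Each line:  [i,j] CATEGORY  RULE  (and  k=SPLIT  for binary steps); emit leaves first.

[0,3] S   <
  [0,2] N/S   <
    [0,1] "plan" : PP\N
    [1,2] "quickly" : (N/S)\(PP\N)
  [2,3] "the" : S\(N/S)

[0,1] PP\N  lex  "plan"
[1,2] (N/S)\(PP\N)  lex  "quickly"
[0,2] N/S  <  k=1
[2,3] S\(N/S)  lex  "the"
[0,3] S  <  k=2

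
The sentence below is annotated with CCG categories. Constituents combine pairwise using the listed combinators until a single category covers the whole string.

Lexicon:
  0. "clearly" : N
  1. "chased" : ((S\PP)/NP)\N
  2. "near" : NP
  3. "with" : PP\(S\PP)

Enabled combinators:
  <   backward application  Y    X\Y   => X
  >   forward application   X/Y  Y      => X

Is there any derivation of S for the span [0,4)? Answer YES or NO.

N ((S\PP)/NP)\N NP PP\(S\PP)
CKY chart[0,4] = {PP}; S ∉ chart

NO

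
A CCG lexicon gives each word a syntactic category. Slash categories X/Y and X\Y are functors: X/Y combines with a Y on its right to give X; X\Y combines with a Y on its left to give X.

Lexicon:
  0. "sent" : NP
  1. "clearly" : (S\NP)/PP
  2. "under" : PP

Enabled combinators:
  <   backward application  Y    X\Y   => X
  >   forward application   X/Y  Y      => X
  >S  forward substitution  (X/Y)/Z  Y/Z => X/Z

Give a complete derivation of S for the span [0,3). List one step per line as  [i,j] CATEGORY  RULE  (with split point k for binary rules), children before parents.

[0,1] NP  lex  "sent"
[1,2] (S\NP)/PP  lex  "clearly"
[2,3] PP  lex  "under"
[1,3] S\NP  >  k=2
[0,3] S  <  k=1

[0,3] S   <
  [0,1] "sent" : NP
  [1,3] S\NP   >
    [1,2] "clearly" : (S\NP)/PP
    [2,3] "under" : PP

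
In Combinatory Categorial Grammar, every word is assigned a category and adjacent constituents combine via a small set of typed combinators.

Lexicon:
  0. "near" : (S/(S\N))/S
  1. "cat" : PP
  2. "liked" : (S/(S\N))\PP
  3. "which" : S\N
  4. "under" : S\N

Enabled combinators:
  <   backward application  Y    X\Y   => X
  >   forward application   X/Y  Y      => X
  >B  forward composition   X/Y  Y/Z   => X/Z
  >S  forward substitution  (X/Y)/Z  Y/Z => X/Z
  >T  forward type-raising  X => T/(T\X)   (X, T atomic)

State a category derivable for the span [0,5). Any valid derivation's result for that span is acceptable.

S

[0,5] S   >
  [0,4] S/(S\N)   >
    [0,1] "near" : (S/(S\N))/S
    [1,4] S   >
      [1,3] S/(S\N)   <
        [1,2] "cat" : PP
        [2,3] "liked" : (S/(S\N))\PP
      [3,4] "which" : S\N
  [4,5] "under" : S\N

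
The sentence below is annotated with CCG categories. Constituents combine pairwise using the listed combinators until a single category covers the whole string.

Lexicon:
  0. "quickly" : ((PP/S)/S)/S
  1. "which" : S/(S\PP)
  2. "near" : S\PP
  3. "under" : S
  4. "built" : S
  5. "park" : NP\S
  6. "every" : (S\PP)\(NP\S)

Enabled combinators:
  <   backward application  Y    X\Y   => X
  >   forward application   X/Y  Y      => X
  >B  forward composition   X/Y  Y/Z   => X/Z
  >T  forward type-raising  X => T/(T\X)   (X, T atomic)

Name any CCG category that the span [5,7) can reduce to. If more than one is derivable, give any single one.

[0,7] S   <
  [0,5] PP   >
    [0,4] PP/S   >
      [0,3] (PP/S)/S   >
        [0,1] "quickly" : ((PP/S)/S)/S
        [1,3] S   >
          [1,2] "which" : S/(S\PP)
          [2,3] "near" : S\PP
      [3,4] "under" : S
    [4,5] "built" : S
  [5,7] S\PP   <
    [5,6] "park" : NP\S
    [6,7] "every" : (S\PP)\(NP\S)

S\PP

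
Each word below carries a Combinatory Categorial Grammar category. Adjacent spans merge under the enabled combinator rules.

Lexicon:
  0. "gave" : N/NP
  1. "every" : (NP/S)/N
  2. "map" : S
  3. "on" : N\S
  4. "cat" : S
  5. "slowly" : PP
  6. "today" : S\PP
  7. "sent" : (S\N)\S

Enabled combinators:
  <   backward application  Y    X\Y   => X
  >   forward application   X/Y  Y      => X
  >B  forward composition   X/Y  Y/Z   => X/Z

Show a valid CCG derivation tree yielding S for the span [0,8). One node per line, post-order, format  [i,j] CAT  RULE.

[0,1] N/NP  lex  "gave"
[1,2] (NP/S)/N  lex  "every"
[2,3] S  lex  "map"
[3,4] N\S  lex  "on"
[2,4] N  <  k=3
[1,4] NP/S  >  k=2
[4,5] S  lex  "cat"
[1,5] NP  >  k=4
[0,5] N  >  k=1
[5,6] PP  lex  "slowly"
[6,7] S\PP  lex  "today"
[5,7] S  <  k=6
[7,8] (S\N)\S  lex  "sent"
[5,8] S\N  <  k=7
[0,8] S  <  k=5

[0,8] S   <
  [0,5] N   >
    [0,1] "gave" : N/NP
    [1,5] NP   >
      [1,4] NP/S   >
        [1,2] "every" : (NP/S)/N
        [2,4] N   <
          [2,3] "map" : S
          [3,4] "on" : N\S
      [4,5] "cat" : S
  [5,8] S\N   <
    [5,7] S   <
      [5,6] "slowly" : PP
      [6,7] "today" : S\PP
    [7,8] "sent" : (S\N)\S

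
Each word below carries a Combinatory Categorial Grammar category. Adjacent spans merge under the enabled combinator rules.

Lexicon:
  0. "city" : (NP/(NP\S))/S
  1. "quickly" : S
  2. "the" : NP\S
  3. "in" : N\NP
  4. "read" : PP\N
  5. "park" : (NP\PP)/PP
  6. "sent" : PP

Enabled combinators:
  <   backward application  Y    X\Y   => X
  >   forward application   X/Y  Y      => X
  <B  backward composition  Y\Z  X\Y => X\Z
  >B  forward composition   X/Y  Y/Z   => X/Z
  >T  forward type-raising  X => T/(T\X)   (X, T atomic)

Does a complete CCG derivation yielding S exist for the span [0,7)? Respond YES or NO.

(NP/(NP\S))/S S NP\S N\NP PP\N (NP\PP)/PP PP
CKY chart[0,7] = {(NP/(NP\S))/(S\NP), N/(N\NP), NP, NP/(NP\NP), NP/(PP\PP), PP/(PP\NP), S/(S\NP)}; S ∉ chart

NO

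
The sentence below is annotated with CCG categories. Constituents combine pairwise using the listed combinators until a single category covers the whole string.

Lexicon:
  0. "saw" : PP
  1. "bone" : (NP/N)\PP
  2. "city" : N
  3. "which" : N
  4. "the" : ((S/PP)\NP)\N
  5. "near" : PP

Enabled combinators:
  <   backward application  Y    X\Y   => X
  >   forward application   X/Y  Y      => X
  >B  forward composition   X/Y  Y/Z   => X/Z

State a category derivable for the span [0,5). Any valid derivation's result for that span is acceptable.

[0,6] S   >
  [0,5] S/PP   <
    [0,3] NP   >
      [0,2] NP/N   <
        [0,1] "saw" : PP
        [1,2] "bone" : (NP/N)\PP
      [2,3] "city" : N
    [3,5] (S/PP)\NP   <
      [3,4] "which" : N
      [4,5] "the" : ((S/PP)\NP)\N
  [5,6] "near" : PP

S/PP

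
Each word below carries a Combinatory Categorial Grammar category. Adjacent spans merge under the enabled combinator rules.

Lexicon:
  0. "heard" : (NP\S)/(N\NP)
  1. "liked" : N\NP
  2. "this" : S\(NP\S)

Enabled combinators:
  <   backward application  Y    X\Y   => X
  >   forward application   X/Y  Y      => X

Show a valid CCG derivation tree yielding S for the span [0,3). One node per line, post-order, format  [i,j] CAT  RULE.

[0,1] (NP\S)/(N\NP)  lex  "heard"
[1,2] N\NP  lex  "liked"
[0,2] NP\S  >  k=1
[2,3] S\(NP\S)  lex  "this"
[0,3] S  <  k=2

[0,3] S   <
  [0,2] NP\S   >
    [0,1] "heard" : (NP\S)/(N\NP)
    [1,2] "liked" : N\NP
  [2,3] "this" : S\(NP\S)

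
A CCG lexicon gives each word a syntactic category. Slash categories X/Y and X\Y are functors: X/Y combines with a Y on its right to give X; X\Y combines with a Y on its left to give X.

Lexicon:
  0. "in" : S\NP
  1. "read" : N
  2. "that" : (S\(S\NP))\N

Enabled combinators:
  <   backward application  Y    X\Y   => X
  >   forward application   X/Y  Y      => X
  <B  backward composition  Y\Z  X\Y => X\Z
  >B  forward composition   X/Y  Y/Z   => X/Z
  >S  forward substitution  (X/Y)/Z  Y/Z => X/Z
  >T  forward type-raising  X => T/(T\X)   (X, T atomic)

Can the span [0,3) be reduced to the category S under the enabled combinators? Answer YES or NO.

YES

[0,3] S   <
  [0,1] "in" : S\NP
  [1,3] S\(S\NP)   <
    [1,2] "read" : N
    [2,3] "that" : (S\(S\NP))\N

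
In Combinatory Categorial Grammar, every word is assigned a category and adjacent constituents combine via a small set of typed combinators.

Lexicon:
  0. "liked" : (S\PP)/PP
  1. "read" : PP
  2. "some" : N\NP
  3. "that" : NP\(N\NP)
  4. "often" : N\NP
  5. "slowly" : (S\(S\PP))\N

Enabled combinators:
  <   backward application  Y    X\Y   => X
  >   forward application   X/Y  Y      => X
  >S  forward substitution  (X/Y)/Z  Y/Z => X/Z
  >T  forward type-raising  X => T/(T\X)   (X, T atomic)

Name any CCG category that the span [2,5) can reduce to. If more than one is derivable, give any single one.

N

[0,6] S   <
  [0,2] S\PP   >
    [0,1] "liked" : (S\PP)/PP
    [1,2] "read" : PP
  [2,6] S\(S\PP)   <
    [2,5] N   <
      [2,4] NP   <
        [2,3] "some" : N\NP
        [3,4] "that" : NP\(N\NP)
      [4,5] "often" : N\NP
    [5,6] "slowly" : (S\(S\PP))\N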